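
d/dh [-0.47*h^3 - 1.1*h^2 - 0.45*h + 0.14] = -1.41*h^2 - 2.2*h - 0.45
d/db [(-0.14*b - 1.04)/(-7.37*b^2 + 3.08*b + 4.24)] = (-1.0318*b^2 - 15.3296*b + 2.6096)/(54.3169*b^4 - 45.3992*b^3 - 53.0112*b^2 + 26.1184*b + 17.9776)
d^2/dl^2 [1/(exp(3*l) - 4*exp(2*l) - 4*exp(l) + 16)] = ((-9*exp(2*l) + 16*exp(l) + 4)*(exp(3*l) - 4*exp(2*l) - 4*exp(l) + 16) + 2*(-3*exp(2*l) + 8*exp(l) + 4)^2*exp(l))*exp(l)/(exp(3*l) - 4*exp(2*l) - 4*exp(l) + 16)^3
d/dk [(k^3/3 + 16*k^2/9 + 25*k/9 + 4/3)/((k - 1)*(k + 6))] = (3*k^4 + 30*k^3 + k^2 - 216*k - 210)/(9*(k^4 + 10*k^3 + 13*k^2 - 60*k + 36))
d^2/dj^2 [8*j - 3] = 0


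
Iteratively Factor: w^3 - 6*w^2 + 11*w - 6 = (w - 2)*(w^2 - 4*w + 3) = (w - 2)*(w - 1)*(w - 3)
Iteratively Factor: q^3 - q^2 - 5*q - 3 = (q + 1)*(q^2 - 2*q - 3) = (q + 1)^2*(q - 3)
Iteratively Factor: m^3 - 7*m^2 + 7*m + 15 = (m - 3)*(m^2 - 4*m - 5) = (m - 3)*(m + 1)*(m - 5)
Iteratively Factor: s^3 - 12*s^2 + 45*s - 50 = (s - 5)*(s^2 - 7*s + 10) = (s - 5)*(s - 2)*(s - 5)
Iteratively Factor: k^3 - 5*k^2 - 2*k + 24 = (k - 3)*(k^2 - 2*k - 8) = (k - 4)*(k - 3)*(k + 2)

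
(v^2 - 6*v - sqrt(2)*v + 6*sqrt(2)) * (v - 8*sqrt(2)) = v^3 - 9*sqrt(2)*v^2 - 6*v^2 + 16*v + 54*sqrt(2)*v - 96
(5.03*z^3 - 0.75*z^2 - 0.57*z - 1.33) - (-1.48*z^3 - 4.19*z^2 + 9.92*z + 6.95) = 6.51*z^3 + 3.44*z^2 - 10.49*z - 8.28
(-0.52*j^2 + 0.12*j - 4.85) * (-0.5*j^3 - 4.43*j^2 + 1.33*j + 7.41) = 0.26*j^5 + 2.2436*j^4 + 1.2018*j^3 + 17.7919*j^2 - 5.5613*j - 35.9385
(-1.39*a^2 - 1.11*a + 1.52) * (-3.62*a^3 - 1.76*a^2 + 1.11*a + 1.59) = 5.0318*a^5 + 6.4646*a^4 - 5.0917*a^3 - 6.1174*a^2 - 0.0776999999999999*a + 2.4168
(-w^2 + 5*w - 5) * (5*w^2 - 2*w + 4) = -5*w^4 + 27*w^3 - 39*w^2 + 30*w - 20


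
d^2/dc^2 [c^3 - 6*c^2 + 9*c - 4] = 6*c - 12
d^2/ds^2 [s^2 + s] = 2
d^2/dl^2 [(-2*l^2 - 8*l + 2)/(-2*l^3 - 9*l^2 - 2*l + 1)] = 16/(8*l^3 + 12*l^2 + 6*l + 1)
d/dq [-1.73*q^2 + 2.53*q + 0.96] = 2.53 - 3.46*q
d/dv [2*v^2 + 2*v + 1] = 4*v + 2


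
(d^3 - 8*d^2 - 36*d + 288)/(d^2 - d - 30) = (d^2 - 2*d - 48)/(d + 5)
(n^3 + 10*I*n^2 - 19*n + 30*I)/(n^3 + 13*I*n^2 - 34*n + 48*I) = (n + 5*I)/(n + 8*I)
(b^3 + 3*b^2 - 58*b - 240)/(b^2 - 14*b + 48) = (b^2 + 11*b + 30)/(b - 6)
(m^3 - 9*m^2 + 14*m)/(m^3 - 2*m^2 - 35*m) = (m - 2)/(m + 5)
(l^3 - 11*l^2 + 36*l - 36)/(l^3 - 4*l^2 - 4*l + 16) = (l^2 - 9*l + 18)/(l^2 - 2*l - 8)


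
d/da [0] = 0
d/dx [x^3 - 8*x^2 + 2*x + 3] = 3*x^2 - 16*x + 2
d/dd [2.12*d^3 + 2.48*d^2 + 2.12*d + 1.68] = 6.36*d^2 + 4.96*d + 2.12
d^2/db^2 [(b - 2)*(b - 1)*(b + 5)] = 6*b + 4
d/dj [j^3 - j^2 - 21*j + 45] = 3*j^2 - 2*j - 21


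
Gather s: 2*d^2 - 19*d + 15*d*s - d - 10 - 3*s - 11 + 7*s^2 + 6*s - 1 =2*d^2 - 20*d + 7*s^2 + s*(15*d + 3) - 22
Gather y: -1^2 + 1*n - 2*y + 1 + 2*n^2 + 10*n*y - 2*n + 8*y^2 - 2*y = 2*n^2 - n + 8*y^2 + y*(10*n - 4)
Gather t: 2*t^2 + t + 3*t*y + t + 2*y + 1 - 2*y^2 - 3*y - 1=2*t^2 + t*(3*y + 2) - 2*y^2 - y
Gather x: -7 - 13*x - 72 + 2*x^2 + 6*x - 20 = 2*x^2 - 7*x - 99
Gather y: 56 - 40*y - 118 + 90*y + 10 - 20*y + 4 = 30*y - 48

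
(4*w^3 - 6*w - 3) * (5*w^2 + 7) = 20*w^5 - 2*w^3 - 15*w^2 - 42*w - 21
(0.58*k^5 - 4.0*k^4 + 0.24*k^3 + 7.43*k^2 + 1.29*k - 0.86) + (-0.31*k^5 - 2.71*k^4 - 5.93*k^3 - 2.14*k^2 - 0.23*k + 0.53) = 0.27*k^5 - 6.71*k^4 - 5.69*k^3 + 5.29*k^2 + 1.06*k - 0.33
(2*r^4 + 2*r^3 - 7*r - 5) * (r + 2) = 2*r^5 + 6*r^4 + 4*r^3 - 7*r^2 - 19*r - 10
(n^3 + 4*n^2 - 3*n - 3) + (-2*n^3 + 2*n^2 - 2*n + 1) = -n^3 + 6*n^2 - 5*n - 2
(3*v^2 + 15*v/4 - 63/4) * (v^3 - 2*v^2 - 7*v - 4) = 3*v^5 - 9*v^4/4 - 177*v^3/4 - 27*v^2/4 + 381*v/4 + 63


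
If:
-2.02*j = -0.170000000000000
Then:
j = 0.08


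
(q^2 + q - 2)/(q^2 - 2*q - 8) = (q - 1)/(q - 4)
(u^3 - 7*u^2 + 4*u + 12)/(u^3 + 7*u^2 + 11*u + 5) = (u^2 - 8*u + 12)/(u^2 + 6*u + 5)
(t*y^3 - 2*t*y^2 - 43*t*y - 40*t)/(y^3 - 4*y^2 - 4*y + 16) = t*(y^3 - 2*y^2 - 43*y - 40)/(y^3 - 4*y^2 - 4*y + 16)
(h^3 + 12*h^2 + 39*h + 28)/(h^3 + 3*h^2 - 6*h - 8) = (h + 7)/(h - 2)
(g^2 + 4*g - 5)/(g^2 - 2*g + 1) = (g + 5)/(g - 1)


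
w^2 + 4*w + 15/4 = (w + 3/2)*(w + 5/2)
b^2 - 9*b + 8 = (b - 8)*(b - 1)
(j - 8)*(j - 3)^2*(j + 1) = j^4 - 13*j^3 + 43*j^2 - 15*j - 72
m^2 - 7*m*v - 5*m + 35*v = (m - 5)*(m - 7*v)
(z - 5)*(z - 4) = z^2 - 9*z + 20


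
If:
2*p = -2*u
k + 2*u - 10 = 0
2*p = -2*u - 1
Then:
No Solution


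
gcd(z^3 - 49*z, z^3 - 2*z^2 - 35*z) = z^2 - 7*z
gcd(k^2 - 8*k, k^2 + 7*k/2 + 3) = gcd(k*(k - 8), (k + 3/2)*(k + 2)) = 1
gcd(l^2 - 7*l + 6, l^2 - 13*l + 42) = l - 6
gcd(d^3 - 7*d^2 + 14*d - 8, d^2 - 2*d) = d - 2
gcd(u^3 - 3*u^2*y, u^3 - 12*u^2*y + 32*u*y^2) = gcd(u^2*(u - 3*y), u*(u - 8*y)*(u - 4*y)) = u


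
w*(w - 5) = w^2 - 5*w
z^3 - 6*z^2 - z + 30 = (z - 5)*(z - 3)*(z + 2)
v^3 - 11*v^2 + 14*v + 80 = (v - 8)*(v - 5)*(v + 2)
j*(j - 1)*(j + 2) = j^3 + j^2 - 2*j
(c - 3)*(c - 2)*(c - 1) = c^3 - 6*c^2 + 11*c - 6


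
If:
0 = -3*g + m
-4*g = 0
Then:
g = 0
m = 0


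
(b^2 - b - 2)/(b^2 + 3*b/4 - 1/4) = 4*(b - 2)/(4*b - 1)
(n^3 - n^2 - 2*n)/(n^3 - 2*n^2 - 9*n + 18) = n*(n + 1)/(n^2 - 9)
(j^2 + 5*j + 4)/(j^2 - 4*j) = (j^2 + 5*j + 4)/(j*(j - 4))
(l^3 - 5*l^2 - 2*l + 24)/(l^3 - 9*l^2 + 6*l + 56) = (l - 3)/(l - 7)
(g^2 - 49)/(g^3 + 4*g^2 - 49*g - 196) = 1/(g + 4)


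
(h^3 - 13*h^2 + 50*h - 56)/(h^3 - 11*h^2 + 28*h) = (h - 2)/h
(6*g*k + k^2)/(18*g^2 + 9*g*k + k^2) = k/(3*g + k)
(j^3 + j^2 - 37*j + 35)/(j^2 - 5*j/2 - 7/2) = 2*(-j^3 - j^2 + 37*j - 35)/(-2*j^2 + 5*j + 7)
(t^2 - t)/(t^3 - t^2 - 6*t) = (1 - t)/(-t^2 + t + 6)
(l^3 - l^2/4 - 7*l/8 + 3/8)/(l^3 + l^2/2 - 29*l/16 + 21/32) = 4*(l + 1)/(4*l + 7)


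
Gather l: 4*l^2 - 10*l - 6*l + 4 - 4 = 4*l^2 - 16*l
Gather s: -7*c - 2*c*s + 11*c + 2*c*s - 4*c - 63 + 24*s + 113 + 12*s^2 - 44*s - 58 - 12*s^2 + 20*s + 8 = 0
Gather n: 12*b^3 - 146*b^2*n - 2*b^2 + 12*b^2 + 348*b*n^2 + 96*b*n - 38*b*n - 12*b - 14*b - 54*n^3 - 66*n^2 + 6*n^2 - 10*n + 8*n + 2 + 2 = 12*b^3 + 10*b^2 - 26*b - 54*n^3 + n^2*(348*b - 60) + n*(-146*b^2 + 58*b - 2) + 4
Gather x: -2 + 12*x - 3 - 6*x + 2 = 6*x - 3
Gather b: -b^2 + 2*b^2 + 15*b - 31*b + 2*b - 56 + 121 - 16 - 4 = b^2 - 14*b + 45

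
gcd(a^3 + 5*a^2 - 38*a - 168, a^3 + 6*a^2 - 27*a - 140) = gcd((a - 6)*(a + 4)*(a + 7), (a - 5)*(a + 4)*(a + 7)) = a^2 + 11*a + 28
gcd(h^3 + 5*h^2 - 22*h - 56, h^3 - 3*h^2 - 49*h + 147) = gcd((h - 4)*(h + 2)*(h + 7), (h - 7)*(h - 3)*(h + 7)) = h + 7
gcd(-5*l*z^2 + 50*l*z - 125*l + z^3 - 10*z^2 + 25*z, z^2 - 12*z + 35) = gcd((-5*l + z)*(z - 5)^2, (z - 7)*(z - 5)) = z - 5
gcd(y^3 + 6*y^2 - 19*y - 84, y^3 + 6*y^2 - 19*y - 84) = y^3 + 6*y^2 - 19*y - 84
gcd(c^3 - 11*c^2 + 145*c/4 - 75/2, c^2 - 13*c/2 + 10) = c - 5/2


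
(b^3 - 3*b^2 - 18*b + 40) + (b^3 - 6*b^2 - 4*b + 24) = 2*b^3 - 9*b^2 - 22*b + 64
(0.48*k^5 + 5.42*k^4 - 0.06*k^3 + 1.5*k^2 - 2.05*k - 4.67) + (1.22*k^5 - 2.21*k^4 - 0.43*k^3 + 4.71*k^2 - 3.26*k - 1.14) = 1.7*k^5 + 3.21*k^4 - 0.49*k^3 + 6.21*k^2 - 5.31*k - 5.81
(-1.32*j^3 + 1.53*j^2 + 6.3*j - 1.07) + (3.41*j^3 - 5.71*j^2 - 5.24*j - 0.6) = 2.09*j^3 - 4.18*j^2 + 1.06*j - 1.67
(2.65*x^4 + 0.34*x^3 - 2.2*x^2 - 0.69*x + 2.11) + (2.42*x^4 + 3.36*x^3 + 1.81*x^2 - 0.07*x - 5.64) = 5.07*x^4 + 3.7*x^3 - 0.39*x^2 - 0.76*x - 3.53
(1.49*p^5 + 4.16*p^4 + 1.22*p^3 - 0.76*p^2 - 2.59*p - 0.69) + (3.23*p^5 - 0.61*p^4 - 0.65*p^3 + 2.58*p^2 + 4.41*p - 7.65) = 4.72*p^5 + 3.55*p^4 + 0.57*p^3 + 1.82*p^2 + 1.82*p - 8.34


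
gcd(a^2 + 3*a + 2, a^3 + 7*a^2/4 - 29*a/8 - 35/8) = a + 1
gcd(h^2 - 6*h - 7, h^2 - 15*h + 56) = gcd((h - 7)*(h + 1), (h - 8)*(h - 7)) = h - 7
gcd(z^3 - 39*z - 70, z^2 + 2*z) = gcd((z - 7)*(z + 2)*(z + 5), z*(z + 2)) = z + 2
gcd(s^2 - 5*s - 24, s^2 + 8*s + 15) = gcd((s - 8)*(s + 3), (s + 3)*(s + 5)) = s + 3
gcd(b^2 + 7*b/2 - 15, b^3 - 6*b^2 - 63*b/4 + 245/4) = b - 5/2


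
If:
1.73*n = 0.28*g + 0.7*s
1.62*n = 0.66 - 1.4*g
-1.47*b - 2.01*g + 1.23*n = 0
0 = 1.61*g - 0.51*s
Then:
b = -0.03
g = 0.18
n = 0.25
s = 0.56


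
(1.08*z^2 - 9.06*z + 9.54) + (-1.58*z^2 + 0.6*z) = -0.5*z^2 - 8.46*z + 9.54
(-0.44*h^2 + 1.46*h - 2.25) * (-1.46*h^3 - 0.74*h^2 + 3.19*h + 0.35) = 0.6424*h^5 - 1.806*h^4 + 0.801*h^3 + 6.1684*h^2 - 6.6665*h - 0.7875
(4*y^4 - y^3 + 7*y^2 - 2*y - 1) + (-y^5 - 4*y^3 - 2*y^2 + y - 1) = -y^5 + 4*y^4 - 5*y^3 + 5*y^2 - y - 2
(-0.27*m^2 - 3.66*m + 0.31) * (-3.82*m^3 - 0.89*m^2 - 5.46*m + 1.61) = 1.0314*m^5 + 14.2215*m^4 + 3.5474*m^3 + 19.273*m^2 - 7.5852*m + 0.4991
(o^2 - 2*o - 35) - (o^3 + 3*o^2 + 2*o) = -o^3 - 2*o^2 - 4*o - 35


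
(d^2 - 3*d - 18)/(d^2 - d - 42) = (-d^2 + 3*d + 18)/(-d^2 + d + 42)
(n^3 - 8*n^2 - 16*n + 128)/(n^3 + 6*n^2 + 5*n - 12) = (n^2 - 12*n + 32)/(n^2 + 2*n - 3)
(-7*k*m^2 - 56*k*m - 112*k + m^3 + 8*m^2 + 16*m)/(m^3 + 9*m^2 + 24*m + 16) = (-7*k + m)/(m + 1)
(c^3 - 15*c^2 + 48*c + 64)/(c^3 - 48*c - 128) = (c^2 - 7*c - 8)/(c^2 + 8*c + 16)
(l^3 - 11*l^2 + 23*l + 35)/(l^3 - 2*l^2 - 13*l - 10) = (l - 7)/(l + 2)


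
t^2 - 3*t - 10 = (t - 5)*(t + 2)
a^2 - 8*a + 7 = (a - 7)*(a - 1)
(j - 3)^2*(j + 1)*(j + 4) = j^4 - j^3 - 17*j^2 + 21*j + 36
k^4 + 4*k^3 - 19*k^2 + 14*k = k*(k - 2)*(k - 1)*(k + 7)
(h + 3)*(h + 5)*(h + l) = h^3 + h^2*l + 8*h^2 + 8*h*l + 15*h + 15*l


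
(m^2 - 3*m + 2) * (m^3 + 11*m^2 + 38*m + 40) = m^5 + 8*m^4 + 7*m^3 - 52*m^2 - 44*m + 80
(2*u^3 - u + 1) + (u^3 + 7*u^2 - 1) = 3*u^3 + 7*u^2 - u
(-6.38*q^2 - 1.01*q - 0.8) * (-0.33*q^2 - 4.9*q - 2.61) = 2.1054*q^4 + 31.5953*q^3 + 21.8648*q^2 + 6.5561*q + 2.088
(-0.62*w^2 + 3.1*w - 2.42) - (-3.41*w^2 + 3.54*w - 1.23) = 2.79*w^2 - 0.44*w - 1.19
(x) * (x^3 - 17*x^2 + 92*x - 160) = x^4 - 17*x^3 + 92*x^2 - 160*x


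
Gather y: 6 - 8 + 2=0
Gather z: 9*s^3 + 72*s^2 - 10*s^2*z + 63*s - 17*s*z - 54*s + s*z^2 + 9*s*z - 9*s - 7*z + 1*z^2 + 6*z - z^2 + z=9*s^3 + 72*s^2 + s*z^2 + z*(-10*s^2 - 8*s)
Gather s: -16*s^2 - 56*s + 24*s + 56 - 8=-16*s^2 - 32*s + 48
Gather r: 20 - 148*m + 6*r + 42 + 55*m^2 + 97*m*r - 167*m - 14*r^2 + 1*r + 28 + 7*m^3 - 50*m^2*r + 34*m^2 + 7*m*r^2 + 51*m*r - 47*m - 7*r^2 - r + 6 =7*m^3 + 89*m^2 - 362*m + r^2*(7*m - 21) + r*(-50*m^2 + 148*m + 6) + 96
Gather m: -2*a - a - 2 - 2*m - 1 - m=-3*a - 3*m - 3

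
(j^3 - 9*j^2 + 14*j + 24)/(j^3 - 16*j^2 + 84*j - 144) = (j + 1)/(j - 6)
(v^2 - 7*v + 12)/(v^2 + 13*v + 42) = (v^2 - 7*v + 12)/(v^2 + 13*v + 42)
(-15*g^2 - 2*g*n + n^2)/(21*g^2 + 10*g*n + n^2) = (-5*g + n)/(7*g + n)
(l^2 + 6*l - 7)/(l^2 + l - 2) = (l + 7)/(l + 2)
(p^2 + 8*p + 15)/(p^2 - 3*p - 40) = (p + 3)/(p - 8)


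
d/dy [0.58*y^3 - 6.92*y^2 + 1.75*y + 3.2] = 1.74*y^2 - 13.84*y + 1.75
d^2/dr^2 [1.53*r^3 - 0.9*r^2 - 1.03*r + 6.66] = 9.18*r - 1.8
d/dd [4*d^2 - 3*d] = 8*d - 3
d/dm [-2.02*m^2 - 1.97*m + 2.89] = -4.04*m - 1.97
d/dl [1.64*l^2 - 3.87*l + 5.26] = 3.28*l - 3.87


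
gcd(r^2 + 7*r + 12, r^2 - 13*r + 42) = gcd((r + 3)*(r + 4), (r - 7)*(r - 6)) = 1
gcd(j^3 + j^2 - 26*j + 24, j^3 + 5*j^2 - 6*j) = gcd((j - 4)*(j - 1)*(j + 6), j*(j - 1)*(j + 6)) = j^2 + 5*j - 6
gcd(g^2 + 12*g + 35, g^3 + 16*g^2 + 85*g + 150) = g + 5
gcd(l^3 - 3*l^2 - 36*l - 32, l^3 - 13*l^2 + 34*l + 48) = l^2 - 7*l - 8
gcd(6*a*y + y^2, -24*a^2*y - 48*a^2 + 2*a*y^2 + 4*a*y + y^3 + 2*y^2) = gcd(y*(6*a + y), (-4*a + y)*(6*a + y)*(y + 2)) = 6*a + y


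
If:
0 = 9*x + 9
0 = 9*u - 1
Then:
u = 1/9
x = -1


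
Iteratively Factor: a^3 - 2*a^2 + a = (a - 1)*(a^2 - a) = a*(a - 1)*(a - 1)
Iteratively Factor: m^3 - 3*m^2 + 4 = (m - 2)*(m^2 - m - 2) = (m - 2)*(m + 1)*(m - 2)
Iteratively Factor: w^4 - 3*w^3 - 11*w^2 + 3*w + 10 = (w + 1)*(w^3 - 4*w^2 - 7*w + 10) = (w - 5)*(w + 1)*(w^2 + w - 2) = (w - 5)*(w - 1)*(w + 1)*(w + 2)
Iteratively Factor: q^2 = (q)*(q)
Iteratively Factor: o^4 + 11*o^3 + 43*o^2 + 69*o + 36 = (o + 3)*(o^3 + 8*o^2 + 19*o + 12) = (o + 3)^2*(o^2 + 5*o + 4) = (o + 3)^2*(o + 4)*(o + 1)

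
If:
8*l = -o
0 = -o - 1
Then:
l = 1/8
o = -1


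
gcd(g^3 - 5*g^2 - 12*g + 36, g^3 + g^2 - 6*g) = g^2 + g - 6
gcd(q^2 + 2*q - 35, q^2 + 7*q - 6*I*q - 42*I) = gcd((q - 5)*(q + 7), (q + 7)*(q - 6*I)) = q + 7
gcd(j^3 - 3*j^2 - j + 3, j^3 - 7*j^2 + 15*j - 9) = j^2 - 4*j + 3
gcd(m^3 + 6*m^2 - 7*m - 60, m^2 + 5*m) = m + 5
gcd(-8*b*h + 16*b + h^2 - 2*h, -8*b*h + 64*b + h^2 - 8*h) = 8*b - h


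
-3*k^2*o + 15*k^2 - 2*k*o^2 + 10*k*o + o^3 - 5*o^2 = (-3*k + o)*(k + o)*(o - 5)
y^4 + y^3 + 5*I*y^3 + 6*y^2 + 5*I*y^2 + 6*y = y*(y + 1)*(y - I)*(y + 6*I)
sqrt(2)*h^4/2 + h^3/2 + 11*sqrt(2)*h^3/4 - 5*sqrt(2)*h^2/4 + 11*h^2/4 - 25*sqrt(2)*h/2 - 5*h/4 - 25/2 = (h - 2)*(h + 5/2)*(h + 5)*(sqrt(2)*h/2 + 1/2)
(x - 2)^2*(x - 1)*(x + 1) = x^4 - 4*x^3 + 3*x^2 + 4*x - 4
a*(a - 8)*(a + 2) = a^3 - 6*a^2 - 16*a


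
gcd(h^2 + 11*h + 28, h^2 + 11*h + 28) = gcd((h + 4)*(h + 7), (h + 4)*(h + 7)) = h^2 + 11*h + 28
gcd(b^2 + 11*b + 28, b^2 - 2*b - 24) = b + 4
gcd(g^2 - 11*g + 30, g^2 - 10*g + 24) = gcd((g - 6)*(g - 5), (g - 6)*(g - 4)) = g - 6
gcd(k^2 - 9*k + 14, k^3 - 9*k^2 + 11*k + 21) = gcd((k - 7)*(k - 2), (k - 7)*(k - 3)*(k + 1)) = k - 7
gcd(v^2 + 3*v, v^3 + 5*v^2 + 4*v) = v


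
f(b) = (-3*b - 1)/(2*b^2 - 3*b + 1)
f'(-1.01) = -0.11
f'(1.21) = 85.74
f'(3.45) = 0.38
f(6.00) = -0.35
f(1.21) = -15.53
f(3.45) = -0.79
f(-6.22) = 0.18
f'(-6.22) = 0.02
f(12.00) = -0.15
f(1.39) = -7.45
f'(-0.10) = -3.64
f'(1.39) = 23.14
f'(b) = (3 - 4*b)*(-3*b - 1)/(2*b^2 - 3*b + 1)^2 - 3/(2*b^2 - 3*b + 1) = 2*(3*b^2 + 2*b - 3)/(4*b^4 - 12*b^3 + 13*b^2 - 6*b + 1)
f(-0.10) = -0.53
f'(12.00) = 0.01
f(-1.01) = 0.33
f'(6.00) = 0.08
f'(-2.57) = 0.05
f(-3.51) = 0.26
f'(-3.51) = 0.04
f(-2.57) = 0.31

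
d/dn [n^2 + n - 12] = 2*n + 1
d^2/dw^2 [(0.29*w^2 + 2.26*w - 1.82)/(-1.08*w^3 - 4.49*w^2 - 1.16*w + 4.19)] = (-0.676512*w^6 - 15.816384*w^5 - 38.101104*w^4 + 40.396268*w^3 + 78.3706500000001*w^2 - 148.814724*w + 41.226122)/(1.259712*w^9 + 15.711408*w^8 + 69.377796*w^7 + 109.607633*w^6 - 47.391996*w^5 - 266.782617*w^4 - 72.496516*w^3 + 219.566475*w^2 + 61.095228*w - 73.560059)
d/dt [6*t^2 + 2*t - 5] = 12*t + 2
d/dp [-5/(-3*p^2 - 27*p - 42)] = 5*(-2*p - 9)/(3*(p^2 + 9*p + 14)^2)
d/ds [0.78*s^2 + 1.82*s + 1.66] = 1.56*s + 1.82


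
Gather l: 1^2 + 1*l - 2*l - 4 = -l - 3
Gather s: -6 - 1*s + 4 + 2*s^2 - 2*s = 2*s^2 - 3*s - 2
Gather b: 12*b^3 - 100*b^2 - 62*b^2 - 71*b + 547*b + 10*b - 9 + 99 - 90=12*b^3 - 162*b^2 + 486*b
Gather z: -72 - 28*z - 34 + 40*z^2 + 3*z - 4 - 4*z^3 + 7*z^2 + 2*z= -4*z^3 + 47*z^2 - 23*z - 110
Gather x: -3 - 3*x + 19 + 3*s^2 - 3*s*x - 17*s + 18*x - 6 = 3*s^2 - 17*s + x*(15 - 3*s) + 10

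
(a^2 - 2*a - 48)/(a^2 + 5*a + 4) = (a^2 - 2*a - 48)/(a^2 + 5*a + 4)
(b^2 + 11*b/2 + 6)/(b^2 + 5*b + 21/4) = 2*(b + 4)/(2*b + 7)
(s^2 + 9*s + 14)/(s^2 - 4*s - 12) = (s + 7)/(s - 6)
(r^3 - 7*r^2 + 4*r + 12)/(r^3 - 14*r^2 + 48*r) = (r^2 - r - 2)/(r*(r - 8))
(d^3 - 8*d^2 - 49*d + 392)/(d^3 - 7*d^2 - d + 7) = (d^2 - d - 56)/(d^2 - 1)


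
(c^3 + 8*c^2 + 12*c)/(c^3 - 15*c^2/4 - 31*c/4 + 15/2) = 4*c*(c + 6)/(4*c^2 - 23*c + 15)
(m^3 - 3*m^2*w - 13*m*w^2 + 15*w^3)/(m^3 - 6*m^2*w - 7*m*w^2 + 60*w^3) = (-m + w)/(-m + 4*w)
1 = 1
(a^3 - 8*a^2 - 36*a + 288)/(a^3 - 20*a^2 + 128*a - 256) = (a^2 - 36)/(a^2 - 12*a + 32)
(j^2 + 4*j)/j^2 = (j + 4)/j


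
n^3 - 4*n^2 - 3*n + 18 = (n - 3)^2*(n + 2)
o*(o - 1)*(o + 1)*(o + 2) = o^4 + 2*o^3 - o^2 - 2*o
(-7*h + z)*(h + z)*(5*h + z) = -35*h^3 - 37*h^2*z - h*z^2 + z^3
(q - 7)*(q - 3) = q^2 - 10*q + 21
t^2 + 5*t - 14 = (t - 2)*(t + 7)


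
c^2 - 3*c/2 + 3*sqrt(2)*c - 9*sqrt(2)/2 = (c - 3/2)*(c + 3*sqrt(2))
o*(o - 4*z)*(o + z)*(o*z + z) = o^4*z - 3*o^3*z^2 + o^3*z - 4*o^2*z^3 - 3*o^2*z^2 - 4*o*z^3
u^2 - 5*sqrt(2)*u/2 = u*(u - 5*sqrt(2)/2)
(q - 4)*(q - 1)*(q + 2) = q^3 - 3*q^2 - 6*q + 8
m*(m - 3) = m^2 - 3*m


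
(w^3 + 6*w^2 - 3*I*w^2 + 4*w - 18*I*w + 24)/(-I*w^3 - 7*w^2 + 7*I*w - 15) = (I*w^2 + w*(4 + 6*I) + 24)/(w^2 - 8*I*w - 15)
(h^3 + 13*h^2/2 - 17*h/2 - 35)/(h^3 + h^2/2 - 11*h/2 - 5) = (h + 7)/(h + 1)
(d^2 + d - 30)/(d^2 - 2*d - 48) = (d - 5)/(d - 8)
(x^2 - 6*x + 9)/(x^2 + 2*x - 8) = (x^2 - 6*x + 9)/(x^2 + 2*x - 8)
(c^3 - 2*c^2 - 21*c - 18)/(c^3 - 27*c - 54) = (c + 1)/(c + 3)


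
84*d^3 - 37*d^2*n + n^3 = (-4*d + n)*(-3*d + n)*(7*d + n)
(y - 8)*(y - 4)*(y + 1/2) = y^3 - 23*y^2/2 + 26*y + 16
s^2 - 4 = (s - 2)*(s + 2)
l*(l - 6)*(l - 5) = l^3 - 11*l^2 + 30*l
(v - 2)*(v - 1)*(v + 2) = v^3 - v^2 - 4*v + 4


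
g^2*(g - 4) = g^3 - 4*g^2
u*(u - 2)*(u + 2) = u^3 - 4*u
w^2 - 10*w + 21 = (w - 7)*(w - 3)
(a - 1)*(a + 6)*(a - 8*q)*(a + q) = a^4 - 7*a^3*q + 5*a^3 - 8*a^2*q^2 - 35*a^2*q - 6*a^2 - 40*a*q^2 + 42*a*q + 48*q^2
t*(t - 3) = t^2 - 3*t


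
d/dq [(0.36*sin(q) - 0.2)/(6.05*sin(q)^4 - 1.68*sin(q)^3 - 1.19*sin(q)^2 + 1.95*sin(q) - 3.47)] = (-6.534*sin(q)^4 + 6.0496*sin(q)^3 - 0.5796*sin(q)^2 - 0.476*sin(q) - 0.8592)*cos(q)/(36.6025*sin(q)^8 - 20.328*sin(q)^7 - 11.5766*sin(q)^6 + 27.5934*sin(q)^5 - 47.1229*sin(q)^4 + 7.0182*sin(q)^3 + 12.0611*sin(q)^2 - 13.533*sin(q) + 12.0409)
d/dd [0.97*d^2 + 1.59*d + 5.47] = 1.94*d + 1.59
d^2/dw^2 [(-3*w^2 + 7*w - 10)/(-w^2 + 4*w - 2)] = 2*(5*w^3 + 12*w^2 - 78*w + 96)/(w^6 - 12*w^5 + 54*w^4 - 112*w^3 + 108*w^2 - 48*w + 8)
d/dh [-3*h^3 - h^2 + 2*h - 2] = -9*h^2 - 2*h + 2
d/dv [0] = 0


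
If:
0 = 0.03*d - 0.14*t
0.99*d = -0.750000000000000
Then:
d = -0.76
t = -0.16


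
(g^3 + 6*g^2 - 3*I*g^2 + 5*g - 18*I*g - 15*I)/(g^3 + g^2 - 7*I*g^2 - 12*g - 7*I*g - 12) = (g + 5)/(g - 4*I)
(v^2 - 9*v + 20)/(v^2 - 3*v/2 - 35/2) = 2*(v - 4)/(2*v + 7)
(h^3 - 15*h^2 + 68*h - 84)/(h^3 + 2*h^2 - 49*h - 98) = (h^2 - 8*h + 12)/(h^2 + 9*h + 14)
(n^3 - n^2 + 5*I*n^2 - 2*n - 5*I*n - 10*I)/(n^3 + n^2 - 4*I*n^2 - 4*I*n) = (n^2 + n*(-2 + 5*I) - 10*I)/(n*(n - 4*I))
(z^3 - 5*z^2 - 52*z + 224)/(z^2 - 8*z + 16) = (z^2 - z - 56)/(z - 4)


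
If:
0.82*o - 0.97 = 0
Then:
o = 1.18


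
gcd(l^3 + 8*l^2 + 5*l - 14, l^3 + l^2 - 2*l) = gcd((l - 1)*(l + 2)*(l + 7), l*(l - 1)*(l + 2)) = l^2 + l - 2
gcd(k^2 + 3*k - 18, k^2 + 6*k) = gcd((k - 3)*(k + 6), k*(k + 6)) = k + 6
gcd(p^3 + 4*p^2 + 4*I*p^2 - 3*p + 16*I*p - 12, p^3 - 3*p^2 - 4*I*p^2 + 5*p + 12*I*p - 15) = p + I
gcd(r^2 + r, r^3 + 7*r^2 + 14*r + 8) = r + 1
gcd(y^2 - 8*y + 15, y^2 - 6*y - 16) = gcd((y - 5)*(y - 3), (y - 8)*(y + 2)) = 1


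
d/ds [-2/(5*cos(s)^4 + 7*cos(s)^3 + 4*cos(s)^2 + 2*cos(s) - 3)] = -2*(23*cos(s) + 21*cos(2*s)/2 + 5*cos(3*s) + 25/2)*sin(s)/(5*cos(s)^4 + 7*cos(s)^3 + 4*cos(s)^2 + 2*cos(s) - 3)^2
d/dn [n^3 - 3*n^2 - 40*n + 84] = 3*n^2 - 6*n - 40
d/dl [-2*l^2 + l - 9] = 1 - 4*l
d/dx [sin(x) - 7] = cos(x)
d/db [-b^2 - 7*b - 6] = -2*b - 7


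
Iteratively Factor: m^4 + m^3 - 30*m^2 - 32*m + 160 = (m + 4)*(m^3 - 3*m^2 - 18*m + 40) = (m - 5)*(m + 4)*(m^2 + 2*m - 8) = (m - 5)*(m - 2)*(m + 4)*(m + 4)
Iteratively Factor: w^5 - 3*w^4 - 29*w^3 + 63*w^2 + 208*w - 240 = (w + 4)*(w^4 - 7*w^3 - w^2 + 67*w - 60) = (w - 1)*(w + 4)*(w^3 - 6*w^2 - 7*w + 60) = (w - 1)*(w + 3)*(w + 4)*(w^2 - 9*w + 20) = (w - 5)*(w - 1)*(w + 3)*(w + 4)*(w - 4)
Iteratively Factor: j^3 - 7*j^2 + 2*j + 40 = (j - 4)*(j^2 - 3*j - 10) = (j - 4)*(j + 2)*(j - 5)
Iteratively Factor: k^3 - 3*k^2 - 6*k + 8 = (k - 1)*(k^2 - 2*k - 8) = (k - 4)*(k - 1)*(k + 2)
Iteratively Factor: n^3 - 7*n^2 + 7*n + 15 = (n - 5)*(n^2 - 2*n - 3) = (n - 5)*(n - 3)*(n + 1)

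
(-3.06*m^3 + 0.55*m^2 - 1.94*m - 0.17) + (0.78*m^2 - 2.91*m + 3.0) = -3.06*m^3 + 1.33*m^2 - 4.85*m + 2.83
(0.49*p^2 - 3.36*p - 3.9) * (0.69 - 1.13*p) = -0.5537*p^3 + 4.1349*p^2 + 2.0886*p - 2.691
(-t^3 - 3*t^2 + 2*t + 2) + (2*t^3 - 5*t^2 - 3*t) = t^3 - 8*t^2 - t + 2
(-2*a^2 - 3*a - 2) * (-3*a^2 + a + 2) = 6*a^4 + 7*a^3 - a^2 - 8*a - 4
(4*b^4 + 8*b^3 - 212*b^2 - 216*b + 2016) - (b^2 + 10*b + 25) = 4*b^4 + 8*b^3 - 213*b^2 - 226*b + 1991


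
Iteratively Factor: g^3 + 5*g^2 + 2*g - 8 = (g - 1)*(g^2 + 6*g + 8) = (g - 1)*(g + 2)*(g + 4)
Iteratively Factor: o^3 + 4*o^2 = (o)*(o^2 + 4*o) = o*(o + 4)*(o)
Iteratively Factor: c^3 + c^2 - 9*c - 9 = (c + 1)*(c^2 - 9) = (c - 3)*(c + 1)*(c + 3)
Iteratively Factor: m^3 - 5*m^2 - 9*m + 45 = (m + 3)*(m^2 - 8*m + 15) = (m - 5)*(m + 3)*(m - 3)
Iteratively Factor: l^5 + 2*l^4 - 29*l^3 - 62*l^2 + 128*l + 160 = (l + 1)*(l^4 + l^3 - 30*l^2 - 32*l + 160) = (l - 2)*(l + 1)*(l^3 + 3*l^2 - 24*l - 80) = (l - 5)*(l - 2)*(l + 1)*(l^2 + 8*l + 16) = (l - 5)*(l - 2)*(l + 1)*(l + 4)*(l + 4)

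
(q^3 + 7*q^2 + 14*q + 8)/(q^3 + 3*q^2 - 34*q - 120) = (q^2 + 3*q + 2)/(q^2 - q - 30)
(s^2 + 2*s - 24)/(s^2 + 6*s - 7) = (s^2 + 2*s - 24)/(s^2 + 6*s - 7)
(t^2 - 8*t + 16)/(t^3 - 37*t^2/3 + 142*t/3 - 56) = 3*(t - 4)/(3*t^2 - 25*t + 42)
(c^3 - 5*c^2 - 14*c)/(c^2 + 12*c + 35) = c*(c^2 - 5*c - 14)/(c^2 + 12*c + 35)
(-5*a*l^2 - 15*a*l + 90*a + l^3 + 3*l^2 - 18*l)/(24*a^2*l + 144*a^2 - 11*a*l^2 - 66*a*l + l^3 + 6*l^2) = (-5*a*l + 15*a + l^2 - 3*l)/(24*a^2 - 11*a*l + l^2)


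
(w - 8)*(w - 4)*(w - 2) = w^3 - 14*w^2 + 56*w - 64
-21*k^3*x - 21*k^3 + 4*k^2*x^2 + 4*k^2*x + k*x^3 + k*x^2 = (-3*k + x)*(7*k + x)*(k*x + k)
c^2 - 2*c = c*(c - 2)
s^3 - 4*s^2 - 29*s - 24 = (s - 8)*(s + 1)*(s + 3)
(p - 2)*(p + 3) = p^2 + p - 6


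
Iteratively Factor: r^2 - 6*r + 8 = (r - 4)*(r - 2)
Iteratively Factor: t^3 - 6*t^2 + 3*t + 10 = (t + 1)*(t^2 - 7*t + 10) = (t - 5)*(t + 1)*(t - 2)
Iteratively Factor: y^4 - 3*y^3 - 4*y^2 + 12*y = (y - 3)*(y^3 - 4*y) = (y - 3)*(y + 2)*(y^2 - 2*y) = y*(y - 3)*(y + 2)*(y - 2)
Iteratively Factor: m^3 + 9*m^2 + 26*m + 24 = (m + 3)*(m^2 + 6*m + 8) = (m + 2)*(m + 3)*(m + 4)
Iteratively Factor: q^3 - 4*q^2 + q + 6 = (q - 2)*(q^2 - 2*q - 3) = (q - 2)*(q + 1)*(q - 3)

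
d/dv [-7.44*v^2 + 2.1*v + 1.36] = 2.1 - 14.88*v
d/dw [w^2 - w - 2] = 2*w - 1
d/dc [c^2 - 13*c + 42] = 2*c - 13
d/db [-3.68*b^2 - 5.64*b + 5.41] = -7.36*b - 5.64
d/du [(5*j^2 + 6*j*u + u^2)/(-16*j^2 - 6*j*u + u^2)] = 6*j*(-11*j^2 - 7*j*u - 2*u^2)/(256*j^4 + 192*j^3*u + 4*j^2*u^2 - 12*j*u^3 + u^4)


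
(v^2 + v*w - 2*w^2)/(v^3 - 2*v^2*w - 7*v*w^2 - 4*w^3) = (-v^2 - v*w + 2*w^2)/(-v^3 + 2*v^2*w + 7*v*w^2 + 4*w^3)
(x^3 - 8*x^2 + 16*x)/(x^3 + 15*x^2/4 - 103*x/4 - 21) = 4*x*(x - 4)/(4*x^2 + 31*x + 21)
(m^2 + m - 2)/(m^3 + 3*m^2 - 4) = 1/(m + 2)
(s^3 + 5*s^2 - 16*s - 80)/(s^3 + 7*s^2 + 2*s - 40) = (s - 4)/(s - 2)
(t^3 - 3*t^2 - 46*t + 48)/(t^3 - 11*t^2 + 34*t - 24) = (t^2 - 2*t - 48)/(t^2 - 10*t + 24)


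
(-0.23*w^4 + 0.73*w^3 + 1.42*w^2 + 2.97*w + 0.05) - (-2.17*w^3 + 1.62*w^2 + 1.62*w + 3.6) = -0.23*w^4 + 2.9*w^3 - 0.2*w^2 + 1.35*w - 3.55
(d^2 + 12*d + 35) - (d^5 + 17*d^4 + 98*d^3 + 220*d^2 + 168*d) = -d^5 - 17*d^4 - 98*d^3 - 219*d^2 - 156*d + 35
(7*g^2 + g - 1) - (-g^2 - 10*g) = 8*g^2 + 11*g - 1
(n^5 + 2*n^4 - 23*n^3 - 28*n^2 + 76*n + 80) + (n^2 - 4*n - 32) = n^5 + 2*n^4 - 23*n^3 - 27*n^2 + 72*n + 48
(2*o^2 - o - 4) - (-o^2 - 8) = 3*o^2 - o + 4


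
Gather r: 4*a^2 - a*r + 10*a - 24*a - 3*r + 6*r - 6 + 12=4*a^2 - 14*a + r*(3 - a) + 6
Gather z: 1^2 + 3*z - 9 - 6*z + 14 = 6 - 3*z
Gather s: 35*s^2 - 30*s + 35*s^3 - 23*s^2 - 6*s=35*s^3 + 12*s^2 - 36*s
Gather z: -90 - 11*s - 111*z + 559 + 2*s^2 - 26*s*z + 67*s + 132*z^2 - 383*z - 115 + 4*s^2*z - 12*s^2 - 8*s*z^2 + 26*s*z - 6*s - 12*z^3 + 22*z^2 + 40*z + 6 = -10*s^2 + 50*s - 12*z^3 + z^2*(154 - 8*s) + z*(4*s^2 - 454) + 360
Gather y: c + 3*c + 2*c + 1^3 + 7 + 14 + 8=6*c + 30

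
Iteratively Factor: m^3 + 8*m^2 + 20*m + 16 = (m + 2)*(m^2 + 6*m + 8) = (m + 2)^2*(m + 4)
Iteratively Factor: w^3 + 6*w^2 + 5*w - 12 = (w - 1)*(w^2 + 7*w + 12) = (w - 1)*(w + 4)*(w + 3)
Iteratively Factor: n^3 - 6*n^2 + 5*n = (n)*(n^2 - 6*n + 5) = n*(n - 5)*(n - 1)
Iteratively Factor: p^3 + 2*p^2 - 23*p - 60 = (p + 3)*(p^2 - p - 20) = (p - 5)*(p + 3)*(p + 4)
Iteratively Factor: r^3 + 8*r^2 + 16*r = (r + 4)*(r^2 + 4*r) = (r + 4)^2*(r)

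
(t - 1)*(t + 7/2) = t^2 + 5*t/2 - 7/2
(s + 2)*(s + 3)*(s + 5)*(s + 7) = s^4 + 17*s^3 + 101*s^2 + 247*s + 210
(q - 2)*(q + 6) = q^2 + 4*q - 12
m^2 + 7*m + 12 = (m + 3)*(m + 4)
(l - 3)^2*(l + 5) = l^3 - l^2 - 21*l + 45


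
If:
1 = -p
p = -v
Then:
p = -1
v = 1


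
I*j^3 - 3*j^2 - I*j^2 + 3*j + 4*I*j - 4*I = (j - 1)*(j + 4*I)*(I*j + 1)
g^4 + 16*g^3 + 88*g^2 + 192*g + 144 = (g + 2)^2*(g + 6)^2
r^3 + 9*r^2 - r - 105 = (r - 3)*(r + 5)*(r + 7)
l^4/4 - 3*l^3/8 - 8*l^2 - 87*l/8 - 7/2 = (l/4 + 1/4)*(l - 7)*(l + 1/2)*(l + 4)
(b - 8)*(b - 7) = b^2 - 15*b + 56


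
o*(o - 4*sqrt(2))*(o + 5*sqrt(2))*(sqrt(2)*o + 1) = sqrt(2)*o^4 + 3*o^3 - 39*sqrt(2)*o^2 - 40*o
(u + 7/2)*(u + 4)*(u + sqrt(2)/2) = u^3 + sqrt(2)*u^2/2 + 15*u^2/2 + 15*sqrt(2)*u/4 + 14*u + 7*sqrt(2)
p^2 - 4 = (p - 2)*(p + 2)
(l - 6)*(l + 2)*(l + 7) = l^3 + 3*l^2 - 40*l - 84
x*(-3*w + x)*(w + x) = -3*w^2*x - 2*w*x^2 + x^3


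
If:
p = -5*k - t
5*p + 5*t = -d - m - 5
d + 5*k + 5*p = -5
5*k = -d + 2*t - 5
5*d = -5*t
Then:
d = -25/18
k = -1/6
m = -70/9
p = -5/9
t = 25/18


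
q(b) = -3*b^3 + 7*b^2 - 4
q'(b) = -9*b^2 + 14*b = b*(14 - 9*b)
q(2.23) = -2.46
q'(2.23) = -13.54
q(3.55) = -50.00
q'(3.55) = -63.72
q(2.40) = -5.15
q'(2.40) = -18.24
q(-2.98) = 137.55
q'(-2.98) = -121.64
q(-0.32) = -3.18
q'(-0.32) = -5.40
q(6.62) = -567.58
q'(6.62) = -301.74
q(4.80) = -174.50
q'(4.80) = -140.16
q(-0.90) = 3.86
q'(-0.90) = -19.89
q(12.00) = -4180.00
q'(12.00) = -1128.00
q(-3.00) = 140.00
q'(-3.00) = -123.00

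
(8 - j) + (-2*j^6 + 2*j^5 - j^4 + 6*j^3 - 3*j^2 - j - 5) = -2*j^6 + 2*j^5 - j^4 + 6*j^3 - 3*j^2 - 2*j + 3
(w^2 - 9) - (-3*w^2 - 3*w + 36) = 4*w^2 + 3*w - 45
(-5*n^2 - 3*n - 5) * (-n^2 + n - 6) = 5*n^4 - 2*n^3 + 32*n^2 + 13*n + 30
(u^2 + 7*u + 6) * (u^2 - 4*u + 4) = u^4 + 3*u^3 - 18*u^2 + 4*u + 24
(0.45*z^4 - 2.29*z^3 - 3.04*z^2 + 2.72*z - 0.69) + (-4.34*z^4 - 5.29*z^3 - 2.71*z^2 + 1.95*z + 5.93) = -3.89*z^4 - 7.58*z^3 - 5.75*z^2 + 4.67*z + 5.24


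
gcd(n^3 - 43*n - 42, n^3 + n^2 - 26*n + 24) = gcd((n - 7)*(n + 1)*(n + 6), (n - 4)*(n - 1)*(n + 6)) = n + 6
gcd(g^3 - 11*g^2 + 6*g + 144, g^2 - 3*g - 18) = g^2 - 3*g - 18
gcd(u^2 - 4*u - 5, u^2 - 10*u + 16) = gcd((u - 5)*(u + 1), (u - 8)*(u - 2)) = 1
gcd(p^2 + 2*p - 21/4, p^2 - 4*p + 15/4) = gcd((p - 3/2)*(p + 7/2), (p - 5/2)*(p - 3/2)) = p - 3/2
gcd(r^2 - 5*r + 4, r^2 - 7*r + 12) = r - 4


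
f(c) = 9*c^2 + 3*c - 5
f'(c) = 18*c + 3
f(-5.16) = 219.15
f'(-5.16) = -89.88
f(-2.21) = 32.33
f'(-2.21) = -36.78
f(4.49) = 189.91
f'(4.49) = 83.82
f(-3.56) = 98.38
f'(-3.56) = -61.08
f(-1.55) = 11.97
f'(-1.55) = -24.90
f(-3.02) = 68.02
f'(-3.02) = -51.36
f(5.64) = 298.21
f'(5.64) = 104.52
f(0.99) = 6.79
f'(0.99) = 20.82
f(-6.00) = 301.00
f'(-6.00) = -105.00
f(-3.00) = 67.00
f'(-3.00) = -51.00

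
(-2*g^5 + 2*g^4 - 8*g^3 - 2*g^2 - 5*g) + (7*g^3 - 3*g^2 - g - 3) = -2*g^5 + 2*g^4 - g^3 - 5*g^2 - 6*g - 3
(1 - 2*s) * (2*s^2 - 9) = -4*s^3 + 2*s^2 + 18*s - 9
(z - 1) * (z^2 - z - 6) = z^3 - 2*z^2 - 5*z + 6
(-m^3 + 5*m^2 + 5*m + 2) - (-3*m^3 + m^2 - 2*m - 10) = 2*m^3 + 4*m^2 + 7*m + 12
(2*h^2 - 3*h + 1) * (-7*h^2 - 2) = -14*h^4 + 21*h^3 - 11*h^2 + 6*h - 2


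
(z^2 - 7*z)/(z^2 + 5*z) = (z - 7)/(z + 5)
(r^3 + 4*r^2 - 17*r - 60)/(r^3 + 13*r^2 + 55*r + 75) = (r - 4)/(r + 5)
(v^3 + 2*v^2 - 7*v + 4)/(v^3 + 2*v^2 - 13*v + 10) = (v^2 + 3*v - 4)/(v^2 + 3*v - 10)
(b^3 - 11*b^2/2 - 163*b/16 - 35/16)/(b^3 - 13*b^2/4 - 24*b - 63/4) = (16*b^2 + 24*b + 5)/(4*(4*b^2 + 15*b + 9))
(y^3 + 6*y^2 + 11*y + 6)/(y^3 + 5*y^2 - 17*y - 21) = (y^2 + 5*y + 6)/(y^2 + 4*y - 21)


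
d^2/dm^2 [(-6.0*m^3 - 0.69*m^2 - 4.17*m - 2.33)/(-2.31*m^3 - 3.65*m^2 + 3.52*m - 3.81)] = (-1.13686837721616e-13*m^7 - 93.8141820000001*m^6 + 426.232422*m^5 - 239.862546*m^4 + 407.768592*m^3 - 908.20878*m^2 - 128.015448*m + 124.8166)/(12.326391*m^9 + 58.430295*m^8 + 35.975709*m^7 - 68.454532*m^6 + 137.923962*m^5 + 102.071823*m^4 - 236.722915*m^3 + 300.573567*m^2 - 153.290016*m + 55.306341)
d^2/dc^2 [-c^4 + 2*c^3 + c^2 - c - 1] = -12*c^2 + 12*c + 2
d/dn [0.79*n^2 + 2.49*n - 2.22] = 1.58*n + 2.49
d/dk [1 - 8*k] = -8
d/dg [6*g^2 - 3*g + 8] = 12*g - 3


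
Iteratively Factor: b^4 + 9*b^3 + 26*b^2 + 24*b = (b + 4)*(b^3 + 5*b^2 + 6*b) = (b + 2)*(b + 4)*(b^2 + 3*b) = b*(b + 2)*(b + 4)*(b + 3)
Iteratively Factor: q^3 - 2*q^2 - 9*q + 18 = (q - 2)*(q^2 - 9) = (q - 3)*(q - 2)*(q + 3)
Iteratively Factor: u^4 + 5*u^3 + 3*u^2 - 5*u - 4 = (u + 4)*(u^3 + u^2 - u - 1) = (u + 1)*(u + 4)*(u^2 - 1) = (u + 1)^2*(u + 4)*(u - 1)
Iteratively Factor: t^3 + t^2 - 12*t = (t + 4)*(t^2 - 3*t) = t*(t + 4)*(t - 3)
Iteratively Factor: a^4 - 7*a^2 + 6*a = (a - 2)*(a^3 + 2*a^2 - 3*a) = a*(a - 2)*(a^2 + 2*a - 3) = a*(a - 2)*(a - 1)*(a + 3)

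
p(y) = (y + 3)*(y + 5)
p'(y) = 2*y + 8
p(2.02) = 35.24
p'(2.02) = 12.04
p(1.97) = 34.64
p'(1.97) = 11.94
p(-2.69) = 0.72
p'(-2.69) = 2.62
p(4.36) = 68.89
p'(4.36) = 16.72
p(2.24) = 37.94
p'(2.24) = 12.48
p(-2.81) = 0.42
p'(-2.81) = 2.38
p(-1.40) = 5.76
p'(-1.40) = 5.20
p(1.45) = 28.70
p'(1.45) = 10.90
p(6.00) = 99.00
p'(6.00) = 20.00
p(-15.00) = 120.00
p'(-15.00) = -22.00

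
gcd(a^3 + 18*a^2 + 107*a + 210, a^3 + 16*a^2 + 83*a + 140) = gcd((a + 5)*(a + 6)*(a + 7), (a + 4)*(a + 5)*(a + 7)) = a^2 + 12*a + 35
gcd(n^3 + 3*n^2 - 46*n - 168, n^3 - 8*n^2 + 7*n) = n - 7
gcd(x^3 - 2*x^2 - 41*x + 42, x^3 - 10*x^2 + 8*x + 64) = 1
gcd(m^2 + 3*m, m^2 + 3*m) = m^2 + 3*m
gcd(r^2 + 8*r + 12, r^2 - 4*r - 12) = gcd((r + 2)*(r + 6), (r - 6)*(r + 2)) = r + 2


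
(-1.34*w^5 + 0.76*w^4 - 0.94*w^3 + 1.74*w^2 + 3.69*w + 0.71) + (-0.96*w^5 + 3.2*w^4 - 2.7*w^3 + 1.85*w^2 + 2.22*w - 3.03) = -2.3*w^5 + 3.96*w^4 - 3.64*w^3 + 3.59*w^2 + 5.91*w - 2.32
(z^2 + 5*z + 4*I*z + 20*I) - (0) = z^2 + 5*z + 4*I*z + 20*I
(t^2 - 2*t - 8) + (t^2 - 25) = 2*t^2 - 2*t - 33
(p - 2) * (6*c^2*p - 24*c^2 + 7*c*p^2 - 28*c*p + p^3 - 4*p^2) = 6*c^2*p^2 - 36*c^2*p + 48*c^2 + 7*c*p^3 - 42*c*p^2 + 56*c*p + p^4 - 6*p^3 + 8*p^2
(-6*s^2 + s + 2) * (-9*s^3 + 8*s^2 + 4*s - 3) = 54*s^5 - 57*s^4 - 34*s^3 + 38*s^2 + 5*s - 6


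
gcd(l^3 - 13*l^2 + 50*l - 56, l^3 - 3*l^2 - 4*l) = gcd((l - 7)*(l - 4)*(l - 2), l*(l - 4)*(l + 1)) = l - 4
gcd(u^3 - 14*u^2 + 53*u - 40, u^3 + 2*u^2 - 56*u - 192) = u - 8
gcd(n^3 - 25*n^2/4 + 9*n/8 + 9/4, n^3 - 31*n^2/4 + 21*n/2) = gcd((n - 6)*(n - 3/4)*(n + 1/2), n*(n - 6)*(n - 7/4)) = n - 6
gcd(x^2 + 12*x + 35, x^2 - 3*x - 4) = 1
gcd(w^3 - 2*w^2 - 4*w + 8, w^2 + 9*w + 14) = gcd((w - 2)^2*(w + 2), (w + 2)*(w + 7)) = w + 2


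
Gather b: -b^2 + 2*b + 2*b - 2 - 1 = -b^2 + 4*b - 3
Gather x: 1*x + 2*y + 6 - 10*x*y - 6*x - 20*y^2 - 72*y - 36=x*(-10*y - 5) - 20*y^2 - 70*y - 30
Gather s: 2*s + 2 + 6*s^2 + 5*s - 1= 6*s^2 + 7*s + 1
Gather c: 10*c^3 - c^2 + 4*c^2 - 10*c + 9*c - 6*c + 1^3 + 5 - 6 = 10*c^3 + 3*c^2 - 7*c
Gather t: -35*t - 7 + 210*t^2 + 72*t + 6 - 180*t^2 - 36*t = 30*t^2 + t - 1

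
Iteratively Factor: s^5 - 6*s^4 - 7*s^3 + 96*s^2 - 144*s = (s)*(s^4 - 6*s^3 - 7*s^2 + 96*s - 144) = s*(s + 4)*(s^3 - 10*s^2 + 33*s - 36) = s*(s - 4)*(s + 4)*(s^2 - 6*s + 9) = s*(s - 4)*(s - 3)*(s + 4)*(s - 3)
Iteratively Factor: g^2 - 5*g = (g)*(g - 5)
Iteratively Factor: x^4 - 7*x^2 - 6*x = (x)*(x^3 - 7*x - 6) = x*(x - 3)*(x^2 + 3*x + 2) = x*(x - 3)*(x + 2)*(x + 1)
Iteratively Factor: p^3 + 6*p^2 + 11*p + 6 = (p + 2)*(p^2 + 4*p + 3) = (p + 1)*(p + 2)*(p + 3)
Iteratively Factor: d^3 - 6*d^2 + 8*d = (d - 2)*(d^2 - 4*d) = d*(d - 2)*(d - 4)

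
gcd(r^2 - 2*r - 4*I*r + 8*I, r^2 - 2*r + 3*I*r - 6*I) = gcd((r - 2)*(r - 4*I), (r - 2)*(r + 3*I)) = r - 2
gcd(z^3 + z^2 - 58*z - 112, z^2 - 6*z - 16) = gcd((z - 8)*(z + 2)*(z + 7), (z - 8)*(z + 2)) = z^2 - 6*z - 16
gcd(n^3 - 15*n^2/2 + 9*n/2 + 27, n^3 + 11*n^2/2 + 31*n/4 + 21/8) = n + 3/2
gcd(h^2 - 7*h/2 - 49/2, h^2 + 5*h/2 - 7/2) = h + 7/2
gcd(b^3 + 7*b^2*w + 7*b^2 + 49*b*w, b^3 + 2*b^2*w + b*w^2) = b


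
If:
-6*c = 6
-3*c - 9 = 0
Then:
No Solution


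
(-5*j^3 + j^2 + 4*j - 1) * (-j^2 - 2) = 5*j^5 - j^4 + 6*j^3 - j^2 - 8*j + 2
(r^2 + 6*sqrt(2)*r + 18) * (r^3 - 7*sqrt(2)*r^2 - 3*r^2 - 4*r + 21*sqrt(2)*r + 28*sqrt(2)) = r^5 - 3*r^4 - sqrt(2)*r^4 - 70*r^3 + 3*sqrt(2)*r^3 - 122*sqrt(2)*r^2 + 198*r^2 + 264*r + 378*sqrt(2)*r + 504*sqrt(2)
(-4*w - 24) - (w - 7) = -5*w - 17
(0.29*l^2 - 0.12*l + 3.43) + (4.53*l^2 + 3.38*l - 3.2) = 4.82*l^2 + 3.26*l + 0.23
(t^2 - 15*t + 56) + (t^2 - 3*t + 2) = 2*t^2 - 18*t + 58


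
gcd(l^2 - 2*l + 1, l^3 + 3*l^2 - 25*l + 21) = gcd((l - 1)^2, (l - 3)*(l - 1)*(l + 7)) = l - 1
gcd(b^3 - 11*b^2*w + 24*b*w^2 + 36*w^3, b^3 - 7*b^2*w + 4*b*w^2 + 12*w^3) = -b^2 + 5*b*w + 6*w^2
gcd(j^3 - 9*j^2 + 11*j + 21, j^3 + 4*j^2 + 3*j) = j + 1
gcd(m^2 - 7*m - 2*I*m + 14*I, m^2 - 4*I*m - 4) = m - 2*I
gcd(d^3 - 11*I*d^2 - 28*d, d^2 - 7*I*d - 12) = d - 4*I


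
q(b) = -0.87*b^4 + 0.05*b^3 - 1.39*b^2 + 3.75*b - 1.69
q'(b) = -3.48*b^3 + 0.15*b^2 - 2.78*b + 3.75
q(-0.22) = -2.58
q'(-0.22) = 4.41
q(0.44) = -0.34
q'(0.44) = 2.26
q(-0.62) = -4.69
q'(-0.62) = 6.36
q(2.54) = -36.53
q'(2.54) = -59.37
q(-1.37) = -12.63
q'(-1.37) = 16.79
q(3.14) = -86.65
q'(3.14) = -111.24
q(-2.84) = -81.29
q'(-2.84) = 92.57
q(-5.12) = -661.90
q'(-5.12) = 488.99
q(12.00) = -18110.77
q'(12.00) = -6021.45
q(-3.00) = -97.27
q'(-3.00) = 107.40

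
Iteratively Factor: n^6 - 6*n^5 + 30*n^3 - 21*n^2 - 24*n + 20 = (n - 1)*(n^5 - 5*n^4 - 5*n^3 + 25*n^2 + 4*n - 20) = (n - 5)*(n - 1)*(n^4 - 5*n^2 + 4) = (n - 5)*(n - 1)^2*(n^3 + n^2 - 4*n - 4) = (n - 5)*(n - 2)*(n - 1)^2*(n^2 + 3*n + 2) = (n - 5)*(n - 2)*(n - 1)^2*(n + 1)*(n + 2)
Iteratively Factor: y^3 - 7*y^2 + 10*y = (y - 5)*(y^2 - 2*y) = y*(y - 5)*(y - 2)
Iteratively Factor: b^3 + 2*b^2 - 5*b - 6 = (b - 2)*(b^2 + 4*b + 3) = (b - 2)*(b + 3)*(b + 1)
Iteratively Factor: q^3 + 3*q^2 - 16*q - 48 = (q - 4)*(q^2 + 7*q + 12) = (q - 4)*(q + 3)*(q + 4)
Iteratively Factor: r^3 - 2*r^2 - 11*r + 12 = (r + 3)*(r^2 - 5*r + 4) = (r - 1)*(r + 3)*(r - 4)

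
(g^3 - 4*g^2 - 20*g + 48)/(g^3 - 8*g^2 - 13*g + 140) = (g^2 - 8*g + 12)/(g^2 - 12*g + 35)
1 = 1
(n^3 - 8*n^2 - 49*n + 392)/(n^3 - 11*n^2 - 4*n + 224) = (n + 7)/(n + 4)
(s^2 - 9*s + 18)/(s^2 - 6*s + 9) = (s - 6)/(s - 3)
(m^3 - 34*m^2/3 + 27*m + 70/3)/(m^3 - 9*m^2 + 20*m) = (3*m^2 - 19*m - 14)/(3*m*(m - 4))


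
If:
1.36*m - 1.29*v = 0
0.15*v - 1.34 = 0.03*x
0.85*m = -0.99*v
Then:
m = 0.00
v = 0.00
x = -44.67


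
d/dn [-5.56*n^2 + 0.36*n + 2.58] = 0.36 - 11.12*n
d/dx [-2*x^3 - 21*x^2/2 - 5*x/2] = -6*x^2 - 21*x - 5/2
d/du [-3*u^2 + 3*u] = 3 - 6*u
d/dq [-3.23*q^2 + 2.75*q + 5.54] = 2.75 - 6.46*q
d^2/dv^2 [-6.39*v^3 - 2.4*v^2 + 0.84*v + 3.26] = -38.34*v - 4.8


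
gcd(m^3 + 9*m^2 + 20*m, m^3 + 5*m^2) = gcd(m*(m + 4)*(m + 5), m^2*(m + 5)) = m^2 + 5*m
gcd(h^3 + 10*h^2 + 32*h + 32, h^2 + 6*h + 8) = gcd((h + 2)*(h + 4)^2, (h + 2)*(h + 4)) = h^2 + 6*h + 8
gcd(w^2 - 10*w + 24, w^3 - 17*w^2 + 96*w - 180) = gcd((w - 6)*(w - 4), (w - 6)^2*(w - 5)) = w - 6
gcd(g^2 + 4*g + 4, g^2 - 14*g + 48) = 1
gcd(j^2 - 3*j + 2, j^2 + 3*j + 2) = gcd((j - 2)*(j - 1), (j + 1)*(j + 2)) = 1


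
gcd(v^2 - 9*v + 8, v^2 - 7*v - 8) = v - 8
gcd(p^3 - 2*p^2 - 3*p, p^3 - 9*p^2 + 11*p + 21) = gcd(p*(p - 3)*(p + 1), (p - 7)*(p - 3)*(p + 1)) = p^2 - 2*p - 3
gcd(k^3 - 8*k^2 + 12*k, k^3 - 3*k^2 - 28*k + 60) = k^2 - 8*k + 12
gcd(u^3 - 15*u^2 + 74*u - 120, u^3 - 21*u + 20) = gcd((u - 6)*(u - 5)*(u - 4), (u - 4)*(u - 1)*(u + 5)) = u - 4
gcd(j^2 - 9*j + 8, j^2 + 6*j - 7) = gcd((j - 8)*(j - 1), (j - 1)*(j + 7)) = j - 1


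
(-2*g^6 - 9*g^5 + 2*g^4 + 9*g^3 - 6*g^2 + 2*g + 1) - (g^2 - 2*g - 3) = -2*g^6 - 9*g^5 + 2*g^4 + 9*g^3 - 7*g^2 + 4*g + 4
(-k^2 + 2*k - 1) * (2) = -2*k^2 + 4*k - 2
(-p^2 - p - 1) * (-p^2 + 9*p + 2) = p^4 - 8*p^3 - 10*p^2 - 11*p - 2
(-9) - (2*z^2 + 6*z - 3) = -2*z^2 - 6*z - 6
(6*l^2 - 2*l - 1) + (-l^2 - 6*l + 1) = 5*l^2 - 8*l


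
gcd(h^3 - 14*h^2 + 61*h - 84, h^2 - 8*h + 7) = h - 7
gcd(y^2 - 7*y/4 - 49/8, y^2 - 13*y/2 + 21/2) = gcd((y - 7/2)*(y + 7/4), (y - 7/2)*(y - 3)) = y - 7/2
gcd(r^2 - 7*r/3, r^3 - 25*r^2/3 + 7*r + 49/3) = r - 7/3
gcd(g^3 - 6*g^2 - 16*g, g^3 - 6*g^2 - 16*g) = g^3 - 6*g^2 - 16*g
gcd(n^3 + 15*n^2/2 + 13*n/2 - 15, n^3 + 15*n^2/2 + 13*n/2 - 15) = n^3 + 15*n^2/2 + 13*n/2 - 15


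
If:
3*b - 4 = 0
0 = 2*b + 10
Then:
No Solution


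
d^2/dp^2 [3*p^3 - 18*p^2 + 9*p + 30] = 18*p - 36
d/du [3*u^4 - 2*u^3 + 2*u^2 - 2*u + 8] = 12*u^3 - 6*u^2 + 4*u - 2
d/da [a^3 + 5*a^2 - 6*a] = 3*a^2 + 10*a - 6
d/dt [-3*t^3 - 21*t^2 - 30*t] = -9*t^2 - 42*t - 30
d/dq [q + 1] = 1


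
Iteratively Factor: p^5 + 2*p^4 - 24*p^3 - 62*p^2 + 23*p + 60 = (p + 1)*(p^4 + p^3 - 25*p^2 - 37*p + 60) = (p - 5)*(p + 1)*(p^3 + 6*p^2 + 5*p - 12) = (p - 5)*(p - 1)*(p + 1)*(p^2 + 7*p + 12) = (p - 5)*(p - 1)*(p + 1)*(p + 4)*(p + 3)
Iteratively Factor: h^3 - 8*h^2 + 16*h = (h - 4)*(h^2 - 4*h) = (h - 4)^2*(h)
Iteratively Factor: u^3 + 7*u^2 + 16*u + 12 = (u + 2)*(u^2 + 5*u + 6) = (u + 2)*(u + 3)*(u + 2)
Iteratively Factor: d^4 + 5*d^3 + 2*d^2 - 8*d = (d + 4)*(d^3 + d^2 - 2*d) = d*(d + 4)*(d^2 + d - 2) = d*(d - 1)*(d + 4)*(d + 2)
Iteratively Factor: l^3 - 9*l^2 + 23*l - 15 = (l - 3)*(l^2 - 6*l + 5) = (l - 5)*(l - 3)*(l - 1)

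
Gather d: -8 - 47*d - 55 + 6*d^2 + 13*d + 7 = 6*d^2 - 34*d - 56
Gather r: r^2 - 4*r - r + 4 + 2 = r^2 - 5*r + 6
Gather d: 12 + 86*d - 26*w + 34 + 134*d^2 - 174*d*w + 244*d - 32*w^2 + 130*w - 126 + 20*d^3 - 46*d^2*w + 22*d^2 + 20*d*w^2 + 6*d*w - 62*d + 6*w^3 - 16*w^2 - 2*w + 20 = 20*d^3 + d^2*(156 - 46*w) + d*(20*w^2 - 168*w + 268) + 6*w^3 - 48*w^2 + 102*w - 60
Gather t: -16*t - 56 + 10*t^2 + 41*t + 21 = 10*t^2 + 25*t - 35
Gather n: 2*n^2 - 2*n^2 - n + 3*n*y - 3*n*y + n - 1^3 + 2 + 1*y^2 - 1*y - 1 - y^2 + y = 0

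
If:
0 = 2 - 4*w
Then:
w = 1/2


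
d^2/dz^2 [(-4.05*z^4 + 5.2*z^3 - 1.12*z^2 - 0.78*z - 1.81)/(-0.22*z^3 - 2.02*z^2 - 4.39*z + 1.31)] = (-4.44089209850063e-16*z^8 + 29.9584359999999*z^6 + 252.850272*z^5 + 382.666554*z^4 - 598.224936*z^3 + 338.112288*z^2 + 58.276056*z + 92.159714)/(0.010648*z^9 + 0.293304*z^8 + 3.330492*z^7 + 19.757692*z^6 + 62.96547*z^5 + 93.161766*z^4 + 16.036237*z^3 - 65.339787*z^2 + 22.601037*z - 2.248091)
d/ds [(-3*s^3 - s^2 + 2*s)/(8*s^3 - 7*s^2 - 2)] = (29*s^4 - 32*s^3 + 32*s^2 + 4*s - 4)/(64*s^6 - 112*s^5 + 49*s^4 - 32*s^3 + 28*s^2 + 4)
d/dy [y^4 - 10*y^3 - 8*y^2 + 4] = 2*y*(2*y^2 - 15*y - 8)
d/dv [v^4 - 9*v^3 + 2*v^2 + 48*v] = 4*v^3 - 27*v^2 + 4*v + 48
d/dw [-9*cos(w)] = 9*sin(w)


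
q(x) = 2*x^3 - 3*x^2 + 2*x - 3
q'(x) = 6*x^2 - 6*x + 2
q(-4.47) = -250.51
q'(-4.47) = 148.71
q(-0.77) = -7.23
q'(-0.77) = 10.18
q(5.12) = 197.03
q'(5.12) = 128.57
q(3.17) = 36.90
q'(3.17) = 43.27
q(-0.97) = -9.59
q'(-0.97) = 13.47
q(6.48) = 428.18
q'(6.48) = 215.06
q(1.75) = 2.03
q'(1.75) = 9.88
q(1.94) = 4.19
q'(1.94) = 12.94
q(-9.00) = -1722.00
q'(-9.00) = 542.00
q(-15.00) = -7458.00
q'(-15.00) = 1442.00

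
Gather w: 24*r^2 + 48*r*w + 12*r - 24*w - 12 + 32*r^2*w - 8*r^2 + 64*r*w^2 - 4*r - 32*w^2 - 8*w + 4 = 16*r^2 + 8*r + w^2*(64*r - 32) + w*(32*r^2 + 48*r - 32) - 8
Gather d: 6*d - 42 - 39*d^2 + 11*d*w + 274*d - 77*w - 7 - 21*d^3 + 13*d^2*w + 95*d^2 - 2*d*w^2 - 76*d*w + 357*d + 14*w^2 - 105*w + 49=-21*d^3 + d^2*(13*w + 56) + d*(-2*w^2 - 65*w + 637) + 14*w^2 - 182*w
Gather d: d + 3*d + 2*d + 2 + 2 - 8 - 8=6*d - 12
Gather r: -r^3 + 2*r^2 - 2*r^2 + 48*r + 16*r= -r^3 + 64*r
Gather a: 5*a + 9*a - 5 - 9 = 14*a - 14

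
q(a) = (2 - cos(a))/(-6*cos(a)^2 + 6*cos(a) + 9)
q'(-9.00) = -9.41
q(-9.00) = -2.01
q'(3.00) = 0.90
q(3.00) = -1.06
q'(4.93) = -0.16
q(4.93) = 0.18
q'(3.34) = -1.41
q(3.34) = -1.13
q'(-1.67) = -0.33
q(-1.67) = 0.25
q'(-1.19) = -0.11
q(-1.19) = 0.16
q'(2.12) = 1.67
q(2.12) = 0.60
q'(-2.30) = -5.41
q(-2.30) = 1.14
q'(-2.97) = -1.15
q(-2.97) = -1.09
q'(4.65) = -0.30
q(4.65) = 0.24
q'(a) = (2 - cos(a))*(-12*sin(a)*cos(a) + 6*sin(a))/(-6*cos(a)^2 + 6*cos(a) + 9)^2 + sin(a)/(-6*cos(a)^2 + 6*cos(a) + 9)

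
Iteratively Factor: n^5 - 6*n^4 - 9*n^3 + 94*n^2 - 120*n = (n + 4)*(n^4 - 10*n^3 + 31*n^2 - 30*n) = (n - 2)*(n + 4)*(n^3 - 8*n^2 + 15*n) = n*(n - 2)*(n + 4)*(n^2 - 8*n + 15) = n*(n - 3)*(n - 2)*(n + 4)*(n - 5)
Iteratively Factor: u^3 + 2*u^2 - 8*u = (u + 4)*(u^2 - 2*u) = (u - 2)*(u + 4)*(u)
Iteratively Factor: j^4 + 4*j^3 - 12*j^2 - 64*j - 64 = (j + 2)*(j^3 + 2*j^2 - 16*j - 32) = (j - 4)*(j + 2)*(j^2 + 6*j + 8) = (j - 4)*(j + 2)*(j + 4)*(j + 2)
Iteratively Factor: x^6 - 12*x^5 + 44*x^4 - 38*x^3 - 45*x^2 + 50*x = (x - 2)*(x^5 - 10*x^4 + 24*x^3 + 10*x^2 - 25*x) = (x - 2)*(x - 1)*(x^4 - 9*x^3 + 15*x^2 + 25*x) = x*(x - 2)*(x - 1)*(x^3 - 9*x^2 + 15*x + 25) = x*(x - 5)*(x - 2)*(x - 1)*(x^2 - 4*x - 5) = x*(x - 5)^2*(x - 2)*(x - 1)*(x + 1)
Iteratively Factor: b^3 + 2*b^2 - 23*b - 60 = (b - 5)*(b^2 + 7*b + 12) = (b - 5)*(b + 3)*(b + 4)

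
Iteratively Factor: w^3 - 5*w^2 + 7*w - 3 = (w - 3)*(w^2 - 2*w + 1) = (w - 3)*(w - 1)*(w - 1)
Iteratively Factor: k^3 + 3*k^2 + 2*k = (k)*(k^2 + 3*k + 2) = k*(k + 2)*(k + 1)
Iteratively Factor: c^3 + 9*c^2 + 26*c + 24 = (c + 2)*(c^2 + 7*c + 12) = (c + 2)*(c + 4)*(c + 3)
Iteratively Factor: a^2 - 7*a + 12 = (a - 4)*(a - 3)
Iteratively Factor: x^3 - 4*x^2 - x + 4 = (x - 1)*(x^2 - 3*x - 4) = (x - 1)*(x + 1)*(x - 4)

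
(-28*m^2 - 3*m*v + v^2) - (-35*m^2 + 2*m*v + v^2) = 7*m^2 - 5*m*v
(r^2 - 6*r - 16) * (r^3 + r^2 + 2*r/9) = r^5 - 5*r^4 - 196*r^3/9 - 52*r^2/3 - 32*r/9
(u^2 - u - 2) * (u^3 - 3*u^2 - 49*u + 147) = u^5 - 4*u^4 - 48*u^3 + 202*u^2 - 49*u - 294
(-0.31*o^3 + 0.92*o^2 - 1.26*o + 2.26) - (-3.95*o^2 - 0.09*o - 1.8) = -0.31*o^3 + 4.87*o^2 - 1.17*o + 4.06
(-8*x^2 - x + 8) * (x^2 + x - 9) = -8*x^4 - 9*x^3 + 79*x^2 + 17*x - 72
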